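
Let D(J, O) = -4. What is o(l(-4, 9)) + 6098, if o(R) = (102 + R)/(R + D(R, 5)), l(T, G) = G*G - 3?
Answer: 225716/37 ≈ 6100.4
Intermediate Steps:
l(T, G) = -3 + G**2 (l(T, G) = G**2 - 3 = -3 + G**2)
o(R) = (102 + R)/(-4 + R) (o(R) = (102 + R)/(R - 4) = (102 + R)/(-4 + R))
o(l(-4, 9)) + 6098 = (102 + (-3 + 9**2))/(-4 + (-3 + 9**2)) + 6098 = (102 + (-3 + 81))/(-4 + (-3 + 81)) + 6098 = (102 + 78)/(-4 + 78) + 6098 = 180/74 + 6098 = (1/74)*180 + 6098 = 90/37 + 6098 = 225716/37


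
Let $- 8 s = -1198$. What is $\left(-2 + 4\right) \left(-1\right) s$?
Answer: $- \frac{599}{2} \approx -299.5$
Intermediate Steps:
$s = \frac{599}{4}$ ($s = \left(- \frac{1}{8}\right) \left(-1198\right) = \frac{599}{4} \approx 149.75$)
$\left(-2 + 4\right) \left(-1\right) s = \left(-2 + 4\right) \left(-1\right) \frac{599}{4} = 2 \left(-1\right) \frac{599}{4} = \left(-2\right) \frac{599}{4} = - \frac{599}{2}$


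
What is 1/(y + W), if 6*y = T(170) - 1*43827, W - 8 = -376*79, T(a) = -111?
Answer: -1/37019 ≈ -2.7013e-5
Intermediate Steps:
W = -29696 (W = 8 - 376*79 = 8 - 29704 = -29696)
y = -7323 (y = (-111 - 1*43827)/6 = (-111 - 43827)/6 = (⅙)*(-43938) = -7323)
1/(y + W) = 1/(-7323 - 29696) = 1/(-37019) = -1/37019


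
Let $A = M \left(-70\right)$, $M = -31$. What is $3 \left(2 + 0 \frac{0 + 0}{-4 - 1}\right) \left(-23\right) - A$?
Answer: $-2308$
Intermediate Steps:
$A = 2170$ ($A = \left(-31\right) \left(-70\right) = 2170$)
$3 \left(2 + 0 \frac{0 + 0}{-4 - 1}\right) \left(-23\right) - A = 3 \left(2 + 0 \frac{0 + 0}{-4 - 1}\right) \left(-23\right) - 2170 = 3 \left(2 + 0 \frac{0}{-5}\right) \left(-23\right) - 2170 = 3 \left(2 + 0 \cdot 0 \left(- \frac{1}{5}\right)\right) \left(-23\right) - 2170 = 3 \left(2 + 0 \cdot 0\right) \left(-23\right) - 2170 = 3 \left(2 + 0\right) \left(-23\right) - 2170 = 3 \cdot 2 \left(-23\right) - 2170 = 6 \left(-23\right) - 2170 = -138 - 2170 = -2308$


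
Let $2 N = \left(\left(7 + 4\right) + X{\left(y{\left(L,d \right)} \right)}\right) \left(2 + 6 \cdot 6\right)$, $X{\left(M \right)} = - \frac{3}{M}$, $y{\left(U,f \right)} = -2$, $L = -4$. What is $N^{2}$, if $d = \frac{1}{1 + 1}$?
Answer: $\frac{225625}{4} \approx 56406.0$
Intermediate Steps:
$d = \frac{1}{2} \approx 0.5$
$N = \frac{475}{2}$ ($N = \frac{\left(\left(7 + 4\right) - \frac{3}{-2}\right) \left(2 + 6 \cdot 6\right)}{2} = \frac{\left(11 - - \frac{3}{2}\right) \left(2 + 36\right)}{2} = \frac{\left(11 + \frac{3}{2}\right) 38}{2} = \frac{\frac{25}{2} \cdot 38}{2} = \frac{1}{2} \cdot 475 = \frac{475}{2} \approx 237.5$)
$N^{2} = \left(\frac{475}{2}\right)^{2} = \frac{225625}{4}$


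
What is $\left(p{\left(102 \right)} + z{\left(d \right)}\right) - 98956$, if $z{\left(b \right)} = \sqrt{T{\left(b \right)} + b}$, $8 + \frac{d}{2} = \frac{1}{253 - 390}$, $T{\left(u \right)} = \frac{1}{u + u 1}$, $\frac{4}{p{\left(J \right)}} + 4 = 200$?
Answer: $- \frac{4848843}{49} + \frac{i \sqrt{1449693855849}}{300578} \approx -98956.0 + 4.0057 i$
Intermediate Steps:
$p{\left(J \right)} = \frac{1}{49}$ ($p{\left(J \right)} = \frac{4}{-4 + 200} = \frac{4}{196} = 4 \cdot \frac{1}{196} = \frac{1}{49}$)
$T{\left(u \right)} = \frac{1}{2 u}$ ($T{\left(u \right)} = \frac{1}{u + u} = \frac{1}{2 u}$)
$d = - \frac{2194}{137}$ ($d = -16 + \frac{2}{253 - 390} = -16 + \frac{2}{-137} = -16 + 2 \left(- \frac{1}{137}\right) = -16 - \frac{2}{137} = - \frac{2194}{137} \approx -16.015$)
$z{\left(b \right)} = \sqrt{b + \frac{1}{2 b}}$ ($z{\left(b \right)} = \sqrt{\frac{1}{2 b} + b} = \sqrt{b + \frac{1}{2 b}}$)
$\left(p{\left(102 \right)} + z{\left(d \right)}\right) - 98956 = \left(\frac{1}{49} + \frac{\sqrt{\frac{2}{- \frac{2194}{137}} + 4 \left(- \frac{2194}{137}\right)}}{2}\right) - 98956 = \left(\frac{1}{49} + \frac{\sqrt{2 \left(- \frac{137}{2194}\right) - \frac{8776}{137}}}{2}\right) - 98956 = \left(\frac{1}{49} + \frac{\sqrt{- \frac{137}{1097} - \frac{8776}{137}}}{2}\right) - 98956 = \left(\frac{1}{49} + \frac{\sqrt{- \frac{9646041}{150289}}}{2}\right) - 98956 = \left(\frac{1}{49} + \frac{\frac{1}{150289} i \sqrt{1449693855849}}{2}\right) - 98956 = \left(\frac{1}{49} + \frac{i \sqrt{1449693855849}}{300578}\right) - 98956 = - \frac{4848843}{49} + \frac{i \sqrt{1449693855849}}{300578}$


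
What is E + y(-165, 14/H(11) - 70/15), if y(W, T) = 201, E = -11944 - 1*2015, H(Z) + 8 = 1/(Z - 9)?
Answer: -13758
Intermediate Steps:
H(Z) = -8 + 1/(-9 + Z) (H(Z) = -8 + 1/(Z - 9) = -8 + 1/(-9 + Z))
E = -13959 (E = -11944 - 2015 = -13959)
E + y(-165, 14/H(11) - 70/15) = -13959 + 201 = -13758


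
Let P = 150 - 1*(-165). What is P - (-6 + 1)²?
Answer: 290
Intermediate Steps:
P = 315 (P = 150 + 165 = 315)
P - (-6 + 1)² = 315 - (-6 + 1)² = 315 - 1*(-5)² = 315 - 1*25 = 315 - 25 = 290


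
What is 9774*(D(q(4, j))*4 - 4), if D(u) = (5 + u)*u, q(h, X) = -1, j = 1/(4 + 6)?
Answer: -195480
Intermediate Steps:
j = ⅒ (j = 1/10 = ⅒ ≈ 0.10000)
D(u) = u*(5 + u)
9774*(D(q(4, j))*4 - 4) = 9774*(-(5 - 1)*4 - 4) = 9774*(-1*4*4 - 4) = 9774*(-4*4 - 4) = 9774*(-16 - 4) = 9774*(-20) = -195480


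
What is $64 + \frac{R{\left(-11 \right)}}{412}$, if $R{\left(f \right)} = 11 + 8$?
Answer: $\frac{26387}{412} \approx 64.046$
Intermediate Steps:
$R{\left(f \right)} = 19$
$64 + \frac{R{\left(-11 \right)}}{412} = 64 + \frac{1}{412} \cdot 19 = 64 + \frac{19}{412} = \frac{26387}{412}$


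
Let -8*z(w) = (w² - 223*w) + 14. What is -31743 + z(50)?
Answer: -61327/2 ≈ -30664.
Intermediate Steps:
z(w) = -7/4 - w²/8 + 223*w/8 (z(w) = -((w² - 223*w) + 14)/8 = -(14 + w² - 223*w)/8 = -7/4 - w²/8 + 223*w/8)
-31743 + z(50) = -31743 + (-7/4 - ⅛*50² + (223/8)*50) = -31743 + (-7/4 - ⅛*2500 + 5575/4) = -31743 + (-7/4 - 625/2 + 5575/4) = -31743 + 2159/2 = -61327/2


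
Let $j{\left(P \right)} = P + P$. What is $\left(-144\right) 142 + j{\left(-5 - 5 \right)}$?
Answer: $-20468$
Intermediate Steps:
$j{\left(P \right)} = 2 P$
$\left(-144\right) 142 + j{\left(-5 - 5 \right)} = \left(-144\right) 142 + 2 \left(-5 - 5\right) = -20448 + 2 \left(-5 - 5\right) = -20448 + 2 \left(-10\right) = -20448 - 20 = -20468$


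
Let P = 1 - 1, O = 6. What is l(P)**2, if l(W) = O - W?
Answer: 36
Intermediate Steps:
P = 0
l(W) = 6 - W
l(P)**2 = (6 - 1*0)**2 = (6 + 0)**2 = 6**2 = 36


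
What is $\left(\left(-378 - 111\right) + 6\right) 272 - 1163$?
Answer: $-132539$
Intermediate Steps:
$\left(\left(-378 - 111\right) + 6\right) 272 - 1163 = \left(-489 + 6\right) 272 - 1163 = \left(-483\right) 272 - 1163 = -131376 - 1163 = -132539$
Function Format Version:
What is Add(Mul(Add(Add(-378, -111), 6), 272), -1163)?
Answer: -132539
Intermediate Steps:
Add(Mul(Add(Add(-378, -111), 6), 272), -1163) = Add(Mul(Add(-489, 6), 272), -1163) = Add(Mul(-483, 272), -1163) = Add(-131376, -1163) = -132539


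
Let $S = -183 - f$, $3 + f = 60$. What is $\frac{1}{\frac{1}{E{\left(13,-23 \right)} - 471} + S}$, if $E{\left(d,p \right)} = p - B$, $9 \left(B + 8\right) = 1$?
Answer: $- \frac{4375}{1050009} \approx -0.0041666$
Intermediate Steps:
$B = - \frac{71}{9}$ ($B = -8 + \frac{1}{9} \cdot 1 = -8 + \frac{1}{9} = - \frac{71}{9} \approx -7.8889$)
$f = 57$ ($f = -3 + 60 = 57$)
$E{\left(d,p \right)} = \frac{71}{9} + p$ ($E{\left(d,p \right)} = p - - \frac{71}{9} = p + \frac{71}{9} = \frac{71}{9} + p$)
$S = -240$ ($S = -183 - 57 = -240$)
$\frac{1}{\frac{1}{E{\left(13,-23 \right)} - 471} + S} = \frac{1}{\frac{1}{\left(\frac{71}{9} - 23\right) - 471} - 240} = \frac{1}{\frac{1}{- \frac{136}{9} - 471} - 240} = \frac{1}{\frac{1}{- \frac{4375}{9}} - 240} = \frac{1}{- \frac{9}{4375} - 240} = \frac{1}{- \frac{1050009}{4375}} = - \frac{4375}{1050009}$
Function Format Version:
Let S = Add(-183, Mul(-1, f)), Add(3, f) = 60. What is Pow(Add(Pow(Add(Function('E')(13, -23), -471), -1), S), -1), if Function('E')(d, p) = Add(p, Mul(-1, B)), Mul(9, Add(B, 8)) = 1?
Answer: Rational(-4375, 1050009) ≈ -0.0041666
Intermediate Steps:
B = Rational(-71, 9) (B = Add(-8, Mul(Rational(1, 9), 1)) = Add(-8, Rational(1, 9)) = Rational(-71, 9) ≈ -7.8889)
f = 57 (f = Add(-3, 60) = 57)
Function('E')(d, p) = Add(Rational(71, 9), p) (Function('E')(d, p) = Add(p, Mul(-1, Rational(-71, 9))) = Add(p, Rational(71, 9)) = Add(Rational(71, 9), p))
S = -240 (S = Add(-183, Mul(-1, 57)) = Add(-183, -57) = -240)
Pow(Add(Pow(Add(Function('E')(13, -23), -471), -1), S), -1) = Pow(Add(Pow(Add(Add(Rational(71, 9), -23), -471), -1), -240), -1) = Pow(Add(Pow(Add(Rational(-136, 9), -471), -1), -240), -1) = Pow(Add(Pow(Rational(-4375, 9), -1), -240), -1) = Pow(Add(Rational(-9, 4375), -240), -1) = Pow(Rational(-1050009, 4375), -1) = Rational(-4375, 1050009)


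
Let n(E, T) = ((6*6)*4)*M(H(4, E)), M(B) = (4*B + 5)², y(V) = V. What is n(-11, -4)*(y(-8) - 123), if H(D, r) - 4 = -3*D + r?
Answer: -95093424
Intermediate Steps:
H(D, r) = 4 + r - 3*D (H(D, r) = 4 + (-3*D + r) = 4 + (r - 3*D) = 4 + r - 3*D)
M(B) = (5 + 4*B)²
n(E, T) = 144*(-27 + 4*E)² (n(E, T) = ((6*6)*4)*(5 + 4*(4 + E - 3*4))² = (36*4)*(5 + 4*(4 + E - 12))² = 144*(5 + 4*(-8 + E))² = 144*(5 + (-32 + 4*E))² = 144*(-27 + 4*E)²)
n(-11, -4)*(y(-8) - 123) = (144*(-27 + 4*(-11))²)*(-8 - 123) = (144*(-27 - 44)²)*(-131) = (144*(-71)²)*(-131) = (144*5041)*(-131) = 725904*(-131) = -95093424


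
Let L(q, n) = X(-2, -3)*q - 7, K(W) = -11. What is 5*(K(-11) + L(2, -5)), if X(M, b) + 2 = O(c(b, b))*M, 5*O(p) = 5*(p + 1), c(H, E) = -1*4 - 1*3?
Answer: 10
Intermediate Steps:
c(H, E) = -7 (c(H, E) = -4 - 3 = -7)
O(p) = 1 + p (O(p) = (5*(p + 1))/5 = (5*(1 + p))/5 = (5 + 5*p)/5 = 1 + p)
X(M, b) = -2 - 6*M (X(M, b) = -2 + (1 - 7)*M = -2 - 6*M)
L(q, n) = -7 + 10*q (L(q, n) = (-2 - 6*(-2))*q - 7 = (-2 + 12)*q - 7 = 10*q - 7 = -7 + 10*q)
5*(K(-11) + L(2, -5)) = 5*(-11 + (-7 + 10*2)) = 5*(-11 + (-7 + 20)) = 5*(-11 + 13) = 5*2 = 10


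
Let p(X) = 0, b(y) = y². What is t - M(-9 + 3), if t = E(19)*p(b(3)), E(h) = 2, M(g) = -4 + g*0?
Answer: 4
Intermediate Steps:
M(g) = -4 (M(g) = -4 + 0 = -4)
t = 0 (t = 2*0 = 0)
t - M(-9 + 3) = 0 - 1*(-4) = 0 + 4 = 4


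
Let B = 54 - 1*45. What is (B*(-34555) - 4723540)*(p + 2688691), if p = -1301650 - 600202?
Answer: -3961368484865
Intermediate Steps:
B = 9 (B = 54 - 45 = 9)
p = -1901852
(B*(-34555) - 4723540)*(p + 2688691) = (9*(-34555) - 4723540)*(-1901852 + 2688691) = (-310995 - 4723540)*786839 = -5034535*786839 = -3961368484865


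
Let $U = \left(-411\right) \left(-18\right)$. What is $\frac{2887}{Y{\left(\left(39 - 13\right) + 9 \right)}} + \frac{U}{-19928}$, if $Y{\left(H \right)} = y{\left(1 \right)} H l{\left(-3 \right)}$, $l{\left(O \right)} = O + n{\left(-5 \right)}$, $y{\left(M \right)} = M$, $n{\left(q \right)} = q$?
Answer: $- \frac{7450447}{697480} \approx -10.682$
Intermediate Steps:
$U = 7398$
$l{\left(O \right)} = -5 + O$ ($l{\left(O \right)} = O - 5 = -5 + O$)
$Y{\left(H \right)} = - 8 H$ ($Y{\left(H \right)} = 1 H \left(-5 - 3\right) = H \left(-8\right) = - 8 H$)
$\frac{2887}{Y{\left(\left(39 - 13\right) + 9 \right)}} + \frac{U}{-19928} = \frac{2887}{\left(-8\right) \left(\left(39 - 13\right) + 9\right)} + \frac{7398}{-19928} = \frac{2887}{\left(-8\right) \left(26 + 9\right)} + 7398 \left(- \frac{1}{19928}\right) = \frac{2887}{\left(-8\right) 35} - \frac{3699}{9964} = \frac{2887}{-280} - \frac{3699}{9964} = 2887 \left(- \frac{1}{280}\right) - \frac{3699}{9964} = - \frac{2887}{280} - \frac{3699}{9964} = - \frac{7450447}{697480}$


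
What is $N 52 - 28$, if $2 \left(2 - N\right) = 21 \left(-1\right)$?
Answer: $622$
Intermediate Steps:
$N = \frac{25}{2}$ ($N = 2 - \frac{21 \left(-1\right)}{2} = 2 - - \frac{21}{2} = 2 + \frac{21}{2} = \frac{25}{2} \approx 12.5$)
$N 52 - 28 = \frac{25}{2} \cdot 52 - 28 = 650 - 28 = 622$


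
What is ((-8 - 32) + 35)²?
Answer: 25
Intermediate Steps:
((-8 - 32) + 35)² = (-40 + 35)² = (-5)² = 25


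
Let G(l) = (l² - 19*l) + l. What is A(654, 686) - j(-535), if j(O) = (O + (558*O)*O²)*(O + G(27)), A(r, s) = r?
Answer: -24950450936566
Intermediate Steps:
G(l) = l² - 18*l
j(O) = (243 + O)*(O + 558*O³) (j(O) = (O + (558*O)*O²)*(O + 27*(-18 + 27)) = (O + 558*O³)*(O + 27*9) = (O + 558*O³)*(O + 243) = (O + 558*O³)*(243 + O) = (243 + O)*(O + 558*O³))
A(654, 686) - j(-535) = 654 - (-535)*(243 - 535 + 558*(-535)³ + 135594*(-535)²) = 654 - (-535)*(243 - 535 + 558*(-153130375) + 135594*286225) = 654 - (-535)*(243 - 535 - 85446749250 + 38810392650) = 654 - (-535)*(-46636356892) = 654 - 1*24950450937220 = 654 - 24950450937220 = -24950450936566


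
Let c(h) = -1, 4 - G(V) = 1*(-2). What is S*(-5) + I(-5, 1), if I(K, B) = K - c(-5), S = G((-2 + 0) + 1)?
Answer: -34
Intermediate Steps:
G(V) = 6 (G(V) = 4 - (-2) = 4 - 1*(-2) = 4 + 2 = 6)
S = 6
I(K, B) = 1 + K (I(K, B) = K - 1*(-1) = K + 1 = 1 + K)
S*(-5) + I(-5, 1) = 6*(-5) + (1 - 5) = -30 - 4 = -34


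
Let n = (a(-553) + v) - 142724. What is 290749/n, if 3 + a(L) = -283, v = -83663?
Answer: -3503/2731 ≈ -1.2827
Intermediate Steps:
a(L) = -286 (a(L) = -3 - 283 = -286)
n = -226673 (n = (-286 - 83663) - 142724 = -83949 - 142724 = -226673)
290749/n = 290749/(-226673) = 290749*(-1/226673) = -3503/2731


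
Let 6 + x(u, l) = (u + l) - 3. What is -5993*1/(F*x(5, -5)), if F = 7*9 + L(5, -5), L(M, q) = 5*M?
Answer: 5993/792 ≈ 7.5669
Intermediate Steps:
x(u, l) = -9 + l + u (x(u, l) = -6 + ((u + l) - 3) = -6 + ((l + u) - 3) = -6 + (-3 + l + u) = -9 + l + u)
F = 88 (F = 7*9 + 5*5 = 63 + 25 = 88)
-5993*1/(F*x(5, -5)) = -5993*1/(88*(-9 - 5 + 5)) = -5993/(88*(-9)) = -5993/(-792) = -5993*(-1/792) = 5993/792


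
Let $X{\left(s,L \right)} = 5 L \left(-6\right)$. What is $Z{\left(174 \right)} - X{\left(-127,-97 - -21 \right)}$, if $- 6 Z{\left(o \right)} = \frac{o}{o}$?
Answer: $- \frac{13681}{6} \approx -2280.2$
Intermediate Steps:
$Z{\left(o \right)} = - \frac{1}{6}$ ($Z{\left(o \right)} = - \frac{o \frac{1}{o}}{6} = \left(- \frac{1}{6}\right) 1 = - \frac{1}{6}$)
$X{\left(s,L \right)} = - 30 L$
$Z{\left(174 \right)} - X{\left(-127,-97 - -21 \right)} = - \frac{1}{6} - - 30 \left(-97 - -21\right) = - \frac{1}{6} - - 30 \left(-97 + 21\right) = - \frac{1}{6} - \left(-30\right) \left(-76\right) = - \frac{1}{6} - 2280 = - \frac{13681}{6}$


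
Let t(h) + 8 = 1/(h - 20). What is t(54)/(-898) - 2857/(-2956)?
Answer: 11003875/11281574 ≈ 0.97538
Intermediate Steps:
t(h) = -8 + 1/(-20 + h) (t(h) = -8 + 1/(h - 20) = -8 + 1/(-20 + h))
t(54)/(-898) - 2857/(-2956) = ((161 - 8*54)/(-20 + 54))/(-898) - 2857/(-2956) = ((161 - 432)/34)*(-1/898) - 2857*(-1/2956) = ((1/34)*(-271))*(-1/898) + 2857/2956 = -271/34*(-1/898) + 2857/2956 = 271/30532 + 2857/2956 = 11003875/11281574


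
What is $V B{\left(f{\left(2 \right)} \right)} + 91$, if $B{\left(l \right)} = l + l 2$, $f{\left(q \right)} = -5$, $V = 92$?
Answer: $-1289$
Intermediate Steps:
$B{\left(l \right)} = 3 l$ ($B{\left(l \right)} = l + 2 l = 3 l$)
$V B{\left(f{\left(2 \right)} \right)} + 91 = 92 \cdot 3 \left(-5\right) + 91 = 92 \left(-15\right) + 91 = -1380 + 91 = -1289$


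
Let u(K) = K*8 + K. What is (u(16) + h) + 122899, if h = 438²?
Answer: 314887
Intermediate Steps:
h = 191844
u(K) = 9*K (u(K) = 8*K + K = 9*K)
(u(16) + h) + 122899 = (9*16 + 191844) + 122899 = (144 + 191844) + 122899 = 191988 + 122899 = 314887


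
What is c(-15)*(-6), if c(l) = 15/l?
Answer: 6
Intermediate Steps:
c(-15)*(-6) = (15/(-15))*(-6) = (15*(-1/15))*(-6) = -1*(-6) = 6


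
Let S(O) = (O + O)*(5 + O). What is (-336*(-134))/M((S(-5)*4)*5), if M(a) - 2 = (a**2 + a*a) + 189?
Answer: 45024/191 ≈ 235.73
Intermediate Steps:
S(O) = 2*O*(5 + O) (S(O) = (2*O)*(5 + O) = 2*O*(5 + O))
M(a) = 191 + 2*a**2 (M(a) = 2 + ((a**2 + a*a) + 189) = 2 + ((a**2 + a**2) + 189) = 2 + (2*a**2 + 189) = 2 + (189 + 2*a**2) = 191 + 2*a**2)
(-336*(-134))/M((S(-5)*4)*5) = (-336*(-134))/(191 + 2*(((2*(-5)*(5 - 5))*4)*5)**2) = 45024/(191 + 2*(((2*(-5)*0)*4)*5)**2) = 45024/(191 + 2*((0*4)*5)**2) = 45024/(191 + 2*(0*5)**2) = 45024/(191 + 2*0**2) = 45024/(191 + 2*0) = 45024/(191 + 0) = 45024/191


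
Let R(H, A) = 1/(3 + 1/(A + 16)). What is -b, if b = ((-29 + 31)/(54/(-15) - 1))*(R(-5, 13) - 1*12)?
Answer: -5135/1012 ≈ -5.0741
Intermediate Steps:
R(H, A) = 1/(3 + 1/(16 + A))
b = 5135/1012 (b = ((-29 + 31)/(54/(-15) - 1))*((16 + 13)/(49 + 3*13) - 1*12) = (2/(54*(-1/15) - 1))*(29/(49 + 39) - 12) = (2/(-18/5 - 1))*(29/88 - 12) = (2/(-23/5))*((1/88)*29 - 12) = (2*(-5/23))*(29/88 - 12) = -10/23*(-1027/88) = 5135/1012 ≈ 5.0741)
-b = -1*5135/1012 = -5135/1012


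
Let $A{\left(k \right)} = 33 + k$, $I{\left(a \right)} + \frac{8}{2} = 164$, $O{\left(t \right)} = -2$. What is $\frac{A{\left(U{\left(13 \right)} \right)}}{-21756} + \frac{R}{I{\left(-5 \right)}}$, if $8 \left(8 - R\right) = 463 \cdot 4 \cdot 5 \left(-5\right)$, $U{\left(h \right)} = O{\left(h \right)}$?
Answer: $\frac{63040969}{1740480} \approx 36.22$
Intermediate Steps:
$U{\left(h \right)} = -2$
$I{\left(a \right)} = 160$ ($I{\left(a \right)} = -4 + 164 = 160$)
$R = \frac{11591}{2}$ ($R = 8 - \frac{463 \cdot 4 \cdot 5 \left(-5\right)}{8} = 8 - \frac{463 \cdot 20 \left(-5\right)}{8} = 8 - \frac{463 \left(-100\right)}{8} = 8 - - \frac{11575}{2} = 8 + \frac{11575}{2} = \frac{11591}{2} \approx 5795.5$)
$\frac{A{\left(U{\left(13 \right)} \right)}}{-21756} + \frac{R}{I{\left(-5 \right)}} = \frac{33 - 2}{-21756} + \frac{11591}{2 \cdot 160} = 31 \left(- \frac{1}{21756}\right) + \frac{11591}{2} \cdot \frac{1}{160} = - \frac{31}{21756} + \frac{11591}{320} = \frac{63040969}{1740480}$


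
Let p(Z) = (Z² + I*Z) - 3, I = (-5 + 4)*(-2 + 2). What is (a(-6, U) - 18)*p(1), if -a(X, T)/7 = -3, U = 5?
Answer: -6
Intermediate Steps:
I = 0 (I = -1*0 = 0)
a(X, T) = 21 (a(X, T) = -7*(-3) = 21)
p(Z) = -3 + Z² (p(Z) = (Z² + 0*Z) - 3 = (Z² + 0) - 3 = Z² - 3 = -3 + Z²)
(a(-6, U) - 18)*p(1) = (21 - 18)*(-3 + 1²) = 3*(-3 + 1) = 3*(-2) = -6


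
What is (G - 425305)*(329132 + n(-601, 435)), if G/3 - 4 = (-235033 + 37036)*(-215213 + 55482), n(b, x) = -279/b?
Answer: 18767754850599963208/601 ≈ 3.1228e+16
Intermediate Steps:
G = 94878776433 (G = 12 + 3*((-235033 + 37036)*(-215213 + 55482)) = 12 + 3*(-197997*(-159731)) = 12 + 3*31626258807 = 12 + 94878776421 = 94878776433)
(G - 425305)*(329132 + n(-601, 435)) = (94878776433 - 425305)*(329132 - 279/(-601)) = 94878351128*(329132 - 279*(-1/601)) = 94878351128*(329132 + 279/601) = 94878351128*(197808611/601) = 18767754850599963208/601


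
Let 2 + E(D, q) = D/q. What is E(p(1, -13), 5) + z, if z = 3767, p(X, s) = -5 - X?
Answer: 18819/5 ≈ 3763.8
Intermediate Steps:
E(D, q) = -2 + D/q
E(p(1, -13), 5) + z = (-2 + (-5 - 1*1)/5) + 3767 = (-2 + (-5 - 1)*(⅕)) + 3767 = (-2 - 6*⅕) + 3767 = (-2 - 6/5) + 3767 = -16/5 + 3767 = 18819/5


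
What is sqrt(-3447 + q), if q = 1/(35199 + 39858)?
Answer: I*sqrt(19418857974246)/75057 ≈ 58.711*I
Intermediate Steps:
q = 1/75057 ≈ 1.3323e-5
sqrt(-3447 + q) = sqrt(-3447 + 1/75057) = sqrt(-258721478/75057) = I*sqrt(19418857974246)/75057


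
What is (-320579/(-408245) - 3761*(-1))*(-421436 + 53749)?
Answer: -564667965334488/408245 ≈ -1.3832e+9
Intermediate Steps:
(-320579/(-408245) - 3761*(-1))*(-421436 + 53749) = (-320579*(-1/408245) + 3761)*(-367687) = (320579/408245 + 3761)*(-367687) = (1535730024/408245)*(-367687) = -564667965334488/408245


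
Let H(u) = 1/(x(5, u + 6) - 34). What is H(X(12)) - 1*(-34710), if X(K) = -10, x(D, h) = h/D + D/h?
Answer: 25025890/721 ≈ 34710.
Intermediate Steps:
x(D, h) = D/h + h/D
H(u) = 1/(-164/5 + 5/(6 + u) + u/5) (H(u) = 1/((5/(u + 6) + (u + 6)/5) - 34) = 1/((5/(6 + u) + (6 + u)*(1/5)) - 34) = 1/((5/(6 + u) + (6/5 + u/5)) - 34) = 1/((6/5 + 5/(6 + u) + u/5) - 34) = 1/(-164/5 + 5/(6 + u) + u/5))
H(X(12)) - 1*(-34710) = 5*(6 - 10)/(25 + (-164 - 10)*(6 - 10)) - 1*(-34710) = 5*(-4)/(25 - 174*(-4)) + 34710 = 5*(-4)/(25 + 696) + 34710 = 5*(-4)/721 + 34710 = 5*(1/721)*(-4) + 34710 = -20/721 + 34710 = 25025890/721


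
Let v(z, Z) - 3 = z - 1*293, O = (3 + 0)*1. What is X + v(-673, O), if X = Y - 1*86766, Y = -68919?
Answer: -156648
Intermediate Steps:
O = 3 (O = 3*1 = 3)
X = -155685 (X = -68919 - 1*86766 = -68919 - 86766 = -155685)
v(z, Z) = -290 + z (v(z, Z) = 3 + (z - 1*293) = 3 + (z - 293) = 3 + (-293 + z) = -290 + z)
X + v(-673, O) = -155685 + (-290 - 673) = -155685 - 963 = -156648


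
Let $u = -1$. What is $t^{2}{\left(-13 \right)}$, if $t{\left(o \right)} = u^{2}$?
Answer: $1$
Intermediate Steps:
$t{\left(o \right)} = 1$ ($t{\left(o \right)} = \left(-1\right)^{2} = 1$)
$t^{2}{\left(-13 \right)} = 1^{2} = 1$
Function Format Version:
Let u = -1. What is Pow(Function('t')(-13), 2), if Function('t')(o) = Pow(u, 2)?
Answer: 1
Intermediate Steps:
Function('t')(o) = 1 (Function('t')(o) = Pow(-1, 2) = 1)
Pow(Function('t')(-13), 2) = Pow(1, 2) = 1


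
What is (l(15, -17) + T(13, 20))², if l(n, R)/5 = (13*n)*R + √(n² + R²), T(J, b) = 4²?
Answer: 274213331 - 165590*√514 ≈ 2.7046e+8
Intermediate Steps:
T(J, b) = 16
l(n, R) = 5*√(R² + n²) + 65*R*n (l(n, R) = 5*((13*n)*R + √(n² + R²)) = 5*(13*R*n + √(R² + n²)) = 5*(√(R² + n²) + 13*R*n) = 5*√(R² + n²) + 65*R*n)
(l(15, -17) + T(13, 20))² = ((5*√((-17)² + 15²) + 65*(-17)*15) + 16)² = ((5*√(289 + 225) - 16575) + 16)² = ((5*√514 - 16575) + 16)² = ((-16575 + 5*√514) + 16)² = (-16559 + 5*√514)²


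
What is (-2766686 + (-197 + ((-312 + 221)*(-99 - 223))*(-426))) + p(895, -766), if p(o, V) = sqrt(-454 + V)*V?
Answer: -15249535 - 1532*I*sqrt(305) ≈ -1.525e+7 - 26755.0*I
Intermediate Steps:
p(o, V) = V*sqrt(-454 + V)
(-2766686 + (-197 + ((-312 + 221)*(-99 - 223))*(-426))) + p(895, -766) = (-2766686 + (-197 + ((-312 + 221)*(-99 - 223))*(-426))) - 766*sqrt(-454 - 766) = (-2766686 + (-197 - 91*(-322)*(-426))) - 1532*I*sqrt(305) = (-2766686 + (-197 + 29302*(-426))) - 1532*I*sqrt(305) = (-2766686 + (-197 - 12482652)) - 1532*I*sqrt(305) = (-2766686 - 12482849) - 1532*I*sqrt(305) = -15249535 - 1532*I*sqrt(305)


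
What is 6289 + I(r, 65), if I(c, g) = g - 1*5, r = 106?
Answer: 6349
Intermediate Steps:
I(c, g) = -5 + g (I(c, g) = g - 5 = -5 + g)
6289 + I(r, 65) = 6289 + (-5 + 65) = 6289 + 60 = 6349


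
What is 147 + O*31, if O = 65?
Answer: 2162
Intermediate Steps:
147 + O*31 = 147 + 65*31 = 147 + 2015 = 2162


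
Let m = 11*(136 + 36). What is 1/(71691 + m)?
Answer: 1/73583 ≈ 1.3590e-5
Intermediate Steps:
m = 1892 (m = 11*172 = 1892)
1/(71691 + m) = 1/(71691 + 1892) = 1/73583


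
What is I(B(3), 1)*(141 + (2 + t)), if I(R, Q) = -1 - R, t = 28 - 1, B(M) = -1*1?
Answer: 0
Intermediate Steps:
B(M) = -1
t = 27
I(B(3), 1)*(141 + (2 + t)) = (-1 - 1*(-1))*(141 + (2 + 27)) = (-1 + 1)*(141 + 29) = 0*170 = 0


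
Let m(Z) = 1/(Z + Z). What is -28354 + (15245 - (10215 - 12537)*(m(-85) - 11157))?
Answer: -2203172516/85 ≈ -2.5920e+7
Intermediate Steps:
m(Z) = 1/(2*Z)
-28354 + (15245 - (10215 - 12537)*(m(-85) - 11157)) = -28354 + (15245 - (10215 - 12537)*((½)/(-85) - 11157)) = -28354 + (15245 - (-2322)*((½)*(-1/85) - 11157)) = -28354 + (15245 - (-2322)*(-1/170 - 11157)) = -28354 + (15245 - (-2322)*(-1896691)/170) = -28354 + (15245 - 1*2202058251/85) = -28354 + (15245 - 2202058251/85) = -28354 - 2200762426/85 = -2203172516/85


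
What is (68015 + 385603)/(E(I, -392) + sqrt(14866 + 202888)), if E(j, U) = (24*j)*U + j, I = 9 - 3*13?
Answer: 64007767890/39821133173 - 226809*sqrt(217754)/39821133173 ≈ 1.6047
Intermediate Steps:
I = -30 (I = 9 - 39 = -30)
E(j, U) = j + 24*U*j (E(j, U) = 24*U*j + j = j + 24*U*j)
(68015 + 385603)/(E(I, -392) + sqrt(14866 + 202888)) = (68015 + 385603)/(-30*(1 + 24*(-392)) + sqrt(14866 + 202888)) = 453618/(-30*(1 - 9408) + sqrt(217754)) = 453618/(-30*(-9407) + sqrt(217754)) = 453618/(282210 + sqrt(217754))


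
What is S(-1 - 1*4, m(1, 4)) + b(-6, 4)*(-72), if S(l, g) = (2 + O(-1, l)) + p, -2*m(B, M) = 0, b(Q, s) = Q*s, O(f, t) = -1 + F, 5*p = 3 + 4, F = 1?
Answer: 8657/5 ≈ 1731.4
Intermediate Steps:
p = 7/5 (p = (3 + 4)/5 = (⅕)*7 = 7/5 ≈ 1.4000)
O(f, t) = 0 (O(f, t) = -1 + 1 = 0)
m(B, M) = 0 (m(B, M) = -½*0 = 0)
S(l, g) = 17/5 (S(l, g) = (2 + 0) + 7/5 = 2 + 7/5 = 17/5)
S(-1 - 1*4, m(1, 4)) + b(-6, 4)*(-72) = 17/5 - 6*4*(-72) = 17/5 - 24*(-72) = 17/5 + 1728 = 8657/5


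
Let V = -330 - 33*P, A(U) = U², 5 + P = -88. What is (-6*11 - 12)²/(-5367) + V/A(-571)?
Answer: -656311077/583287349 ≈ -1.1252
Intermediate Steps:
P = -93 (P = -5 - 88 = -93)
V = 2739 (V = -330 - 33*(-93) = -330 + 3069 = 2739)
(-6*11 - 12)²/(-5367) + V/A(-571) = (-6*11 - 12)²/(-5367) + 2739/((-571)²) = (-66 - 12)²*(-1/5367) + 2739/326041 = (-78)²*(-1/5367) + 2739*(1/326041) = 6084*(-1/5367) + 2739/326041 = -2028/1789 + 2739/326041 = -656311077/583287349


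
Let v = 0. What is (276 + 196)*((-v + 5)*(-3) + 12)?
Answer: -1416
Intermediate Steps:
(276 + 196)*((-v + 5)*(-3) + 12) = (276 + 196)*((-1*0 + 5)*(-3) + 12) = 472*((0 + 5)*(-3) + 12) = 472*(5*(-3) + 12) = 472*(-15 + 12) = 472*(-3) = -1416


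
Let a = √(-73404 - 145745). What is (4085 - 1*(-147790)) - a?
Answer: 151875 - I*√219149 ≈ 1.5188e+5 - 468.13*I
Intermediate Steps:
a = I*√219149 (a = √(-219149) = I*√219149 ≈ 468.13*I)
(4085 - 1*(-147790)) - a = (4085 - 1*(-147790)) - I*√219149 = (4085 + 147790) - I*√219149 = 151875 - I*√219149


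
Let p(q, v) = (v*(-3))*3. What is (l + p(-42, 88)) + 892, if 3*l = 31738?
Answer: 32038/3 ≈ 10679.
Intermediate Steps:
p(q, v) = -9*v (p(q, v) = -3*v*3 = -9*v)
l = 31738/3 (l = (⅓)*31738 = 31738/3 ≈ 10579.)
(l + p(-42, 88)) + 892 = (31738/3 - 9*88) + 892 = (31738/3 - 792) + 892 = 29362/3 + 892 = 32038/3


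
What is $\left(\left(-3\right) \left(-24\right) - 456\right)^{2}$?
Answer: $147456$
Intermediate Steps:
$\left(\left(-3\right) \left(-24\right) - 456\right)^{2} = \left(72 - 456\right)^{2} = \left(-384\right)^{2} = 147456$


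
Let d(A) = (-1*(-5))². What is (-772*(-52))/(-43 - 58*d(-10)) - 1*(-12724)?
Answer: 18956788/1493 ≈ 12697.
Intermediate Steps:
d(A) = 25 (d(A) = 5² = 25)
(-772*(-52))/(-43 - 58*d(-10)) - 1*(-12724) = (-772*(-52))/(-43 - 58*25) - 1*(-12724) = 40144/(-43 - 1450) + 12724 = 40144/(-1493) + 12724 = 40144*(-1/1493) + 12724 = -40144/1493 + 12724 = 18956788/1493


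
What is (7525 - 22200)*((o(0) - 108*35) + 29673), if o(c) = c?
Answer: -379979775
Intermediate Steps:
(7525 - 22200)*((o(0) - 108*35) + 29673) = (7525 - 22200)*((0 - 108*35) + 29673) = -14675*((0 - 3780) + 29673) = -14675*(-3780 + 29673) = -14675*25893 = -379979775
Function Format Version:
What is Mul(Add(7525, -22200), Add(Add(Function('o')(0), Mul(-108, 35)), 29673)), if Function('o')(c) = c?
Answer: -379979775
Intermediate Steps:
Mul(Add(7525, -22200), Add(Add(Function('o')(0), Mul(-108, 35)), 29673)) = Mul(Add(7525, -22200), Add(Add(0, Mul(-108, 35)), 29673)) = Mul(-14675, Add(Add(0, -3780), 29673)) = Mul(-14675, Add(-3780, 29673)) = Mul(-14675, 25893) = -379979775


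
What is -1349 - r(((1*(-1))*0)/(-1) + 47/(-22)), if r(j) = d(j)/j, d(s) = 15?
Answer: -63073/47 ≈ -1342.0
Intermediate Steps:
r(j) = 15/j
-1349 - r(((1*(-1))*0)/(-1) + 47/(-22)) = -1349 - 15/(((1*(-1))*0)/(-1) + 47/(-22)) = -1349 - 15/(-1*0*(-1) + 47*(-1/22)) = -1349 - 15/(0*(-1) - 47/22) = -1349 - 15/(0 - 47/22) = -1349 - 15/(-47/22) = -1349 - 15*(-22)/47 = -1349 - 1*(-330/47) = -1349 + 330/47 = -63073/47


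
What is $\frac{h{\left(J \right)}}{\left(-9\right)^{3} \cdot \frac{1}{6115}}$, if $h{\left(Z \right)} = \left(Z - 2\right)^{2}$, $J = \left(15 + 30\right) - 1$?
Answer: $- \frac{1198540}{81} \approx -14797.0$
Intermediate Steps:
$J = 44$ ($J = 45 - 1 = 44$)
$h{\left(Z \right)} = \left(-2 + Z\right)^{2}$
$\frac{h{\left(J \right)}}{\left(-9\right)^{3} \cdot \frac{1}{6115}} = \frac{\left(-2 + 44\right)^{2}}{\left(-9\right)^{3} \cdot \frac{1}{6115}} = \frac{42^{2}}{\left(-729\right) \frac{1}{6115}} = \frac{1764}{- \frac{729}{6115}} = 1764 \left(- \frac{6115}{729}\right) = - \frac{1198540}{81}$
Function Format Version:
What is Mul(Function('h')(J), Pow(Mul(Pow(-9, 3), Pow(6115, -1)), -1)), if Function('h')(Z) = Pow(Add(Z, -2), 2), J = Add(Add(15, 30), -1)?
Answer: Rational(-1198540, 81) ≈ -14797.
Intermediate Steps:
J = 44 (J = Add(45, -1) = 44)
Function('h')(Z) = Pow(Add(-2, Z), 2)
Mul(Function('h')(J), Pow(Mul(Pow(-9, 3), Pow(6115, -1)), -1)) = Mul(Pow(Add(-2, 44), 2), Pow(Mul(Pow(-9, 3), Pow(6115, -1)), -1)) = Mul(Pow(42, 2), Pow(Mul(-729, Rational(1, 6115)), -1)) = Mul(1764, Pow(Rational(-729, 6115), -1)) = Mul(1764, Rational(-6115, 729)) = Rational(-1198540, 81)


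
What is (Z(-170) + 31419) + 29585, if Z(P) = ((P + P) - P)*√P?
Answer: 61004 - 170*I*√170 ≈ 61004.0 - 2216.5*I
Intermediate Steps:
Z(P) = P^(3/2) (Z(P) = (2*P - P)*√P = P*√P = P^(3/2))
(Z(-170) + 31419) + 29585 = ((-170)^(3/2) + 31419) + 29585 = (-170*I*√170 + 31419) + 29585 = (31419 - 170*I*√170) + 29585 = 61004 - 170*I*√170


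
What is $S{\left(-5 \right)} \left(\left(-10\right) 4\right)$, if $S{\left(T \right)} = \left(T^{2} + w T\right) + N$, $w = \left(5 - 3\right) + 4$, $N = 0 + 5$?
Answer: $0$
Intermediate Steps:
$N = 5$
$w = 6$ ($w = 2 + 4 = 6$)
$S{\left(T \right)} = 5 + T^{2} + 6 T$ ($S{\left(T \right)} = \left(T^{2} + 6 T\right) + 5 = 5 + T^{2} + 6 T$)
$S{\left(-5 \right)} \left(\left(-10\right) 4\right) = \left(5 + \left(-5\right)^{2} + 6 \left(-5\right)\right) \left(\left(-10\right) 4\right) = \left(5 + 25 - 30\right) \left(-40\right) = 0 \left(-40\right) = 0$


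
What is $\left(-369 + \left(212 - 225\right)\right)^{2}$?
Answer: $145924$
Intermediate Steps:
$\left(-369 + \left(212 - 225\right)\right)^{2} = \left(-369 - 13\right)^{2} = \left(-382\right)^{2} = 145924$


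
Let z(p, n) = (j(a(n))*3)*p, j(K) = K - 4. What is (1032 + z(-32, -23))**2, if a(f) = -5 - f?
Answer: 97344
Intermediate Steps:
j(K) = -4 + K
z(p, n) = p*(-27 - 3*n) (z(p, n) = ((-4 + (-5 - n))*3)*p = ((-9 - n)*3)*p = (-27 - 3*n)*p = p*(-27 - 3*n))
(1032 + z(-32, -23))**2 = (1032 - 3*(-32)*(9 - 23))**2 = (1032 - 3*(-32)*(-14))**2 = (1032 - 1344)**2 = (-312)**2 = 97344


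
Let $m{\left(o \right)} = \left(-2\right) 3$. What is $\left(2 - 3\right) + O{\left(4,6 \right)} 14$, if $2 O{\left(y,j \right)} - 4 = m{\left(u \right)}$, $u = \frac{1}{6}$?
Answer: $-15$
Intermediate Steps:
$u = \frac{1}{6} \approx 0.16667$
$m{\left(o \right)} = -6$
$O{\left(y,j \right)} = -1$ ($O{\left(y,j \right)} = 2 + \frac{1}{2} \left(-6\right) = 2 - 3 = -1$)
$\left(2 - 3\right) + O{\left(4,6 \right)} 14 = \left(2 - 3\right) - 14 = -1 - 14 = -15$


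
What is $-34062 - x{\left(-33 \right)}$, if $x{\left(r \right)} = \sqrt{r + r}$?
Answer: $-34062 - i \sqrt{66} \approx -34062.0 - 8.124 i$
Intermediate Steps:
$x{\left(r \right)} = \sqrt{2} \sqrt{r}$ ($x{\left(r \right)} = \sqrt{2 r} = \sqrt{2} \sqrt{r}$)
$-34062 - x{\left(-33 \right)} = -34062 - \sqrt{2} \sqrt{-33} = -34062 - \sqrt{2} i \sqrt{33} = -34062 - i \sqrt{66}$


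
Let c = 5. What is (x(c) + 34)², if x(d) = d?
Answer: 1521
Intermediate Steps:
(x(c) + 34)² = (5 + 34)² = 39² = 1521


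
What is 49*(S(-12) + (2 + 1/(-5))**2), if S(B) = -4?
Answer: -931/25 ≈ -37.240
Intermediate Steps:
49*(S(-12) + (2 + 1/(-5))**2) = 49*(-4 + (2 + 1/(-5))**2) = 49*(-4 + (2 - 1/5)**2) = 49*(-4 + (9/5)**2) = 49*(-4 + 81/25) = 49*(-19/25) = -931/25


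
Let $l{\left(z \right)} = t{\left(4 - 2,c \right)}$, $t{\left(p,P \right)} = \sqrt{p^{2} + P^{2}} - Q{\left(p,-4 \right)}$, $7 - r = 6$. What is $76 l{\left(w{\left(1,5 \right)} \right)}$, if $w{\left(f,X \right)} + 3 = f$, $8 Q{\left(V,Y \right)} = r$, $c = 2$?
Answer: $- \frac{19}{2} + 152 \sqrt{2} \approx 205.46$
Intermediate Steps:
$r = 1$ ($r = 7 - 6 = 1$)
$Q{\left(V,Y \right)} = \frac{1}{8}$ ($Q{\left(V,Y \right)} = \frac{1}{8} \cdot 1 = \frac{1}{8}$)
$w{\left(f,X \right)} = -3 + f$
$t{\left(p,P \right)} = - \frac{1}{8} + \sqrt{P^{2} + p^{2}}$ ($t{\left(p,P \right)} = \sqrt{p^{2} + P^{2}} - \frac{1}{8} = \sqrt{P^{2} + p^{2}} - \frac{1}{8} = - \frac{1}{8} + \sqrt{P^{2} + p^{2}}$)
$l{\left(z \right)} = - \frac{1}{8} + 2 \sqrt{2}$ ($l{\left(z \right)} = - \frac{1}{8} + \sqrt{2^{2} + \left(4 - 2\right)^{2}} = - \frac{1}{8} + \sqrt{4 + 2^{2}} = - \frac{1}{8} + \sqrt{4 + 4} = - \frac{1}{8} + \sqrt{8} = - \frac{1}{8} + 2 \sqrt{2}$)
$76 l{\left(w{\left(1,5 \right)} \right)} = 76 \left(- \frac{1}{8} + 2 \sqrt{2}\right) = - \frac{19}{2} + 152 \sqrt{2}$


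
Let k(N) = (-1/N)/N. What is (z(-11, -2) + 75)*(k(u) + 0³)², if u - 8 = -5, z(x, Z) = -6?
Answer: 23/27 ≈ 0.85185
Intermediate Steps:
u = 3 (u = 8 - 5 = 3)
k(N) = -1/N²
(z(-11, -2) + 75)*(k(u) + 0³)² = (-6 + 75)*(-1/3² + 0³)² = 69*(-1*⅑ + 0)² = 69*(-⅑ + 0)² = 69*(-⅑)² = 69*(1/81) = 23/27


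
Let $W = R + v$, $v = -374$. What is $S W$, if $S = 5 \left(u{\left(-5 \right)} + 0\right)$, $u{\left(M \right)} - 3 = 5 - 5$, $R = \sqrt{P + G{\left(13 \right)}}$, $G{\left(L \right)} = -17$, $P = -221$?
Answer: $-5610 + 15 i \sqrt{238} \approx -5610.0 + 231.41 i$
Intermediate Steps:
$R = i \sqrt{238}$ ($R = \sqrt{-221 - 17} = \sqrt{-238} = i \sqrt{238} \approx 15.427 i$)
$W = -374 + i \sqrt{238}$ ($W = i \sqrt{238} - 374 = -374 + i \sqrt{238} \approx -374.0 + 15.427 i$)
$u{\left(M \right)} = 3$ ($u{\left(M \right)} = 3 + \left(5 - 5\right) = 3 + 0 = 3$)
$S = 15$ ($S = 5 \left(3 + 0\right) = 5 \cdot 3 = 15$)
$S W = 15 \left(-374 + i \sqrt{238}\right) = -5610 + 15 i \sqrt{238}$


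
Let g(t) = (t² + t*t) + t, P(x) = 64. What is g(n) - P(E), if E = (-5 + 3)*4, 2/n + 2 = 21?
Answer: -23058/361 ≈ -63.873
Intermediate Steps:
n = 2/19 (n = 2/(-2 + 21) = 2/19 ≈ 0.10526)
E = -8 (E = -2*4 = -8)
g(t) = t + 2*t² (g(t) = (t² + t²) + t = 2*t² + t = t + 2*t²)
g(n) - P(E) = 2*(1 + 2*(2/19))/19 - 1*64 = 2*(1 + 4/19)/19 - 64 = (2/19)*(23/19) - 64 = 46/361 - 64 = -23058/361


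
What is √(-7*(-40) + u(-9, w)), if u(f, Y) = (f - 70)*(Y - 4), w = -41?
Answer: √3835 ≈ 61.927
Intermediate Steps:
u(f, Y) = (-70 + f)*(-4 + Y)
√(-7*(-40) + u(-9, w)) = √(-7*(-40) + (280 - 70*(-41) - 4*(-9) - 41*(-9))) = √(280 + (280 + 2870 + 36 + 369)) = √(280 + 3555) = √3835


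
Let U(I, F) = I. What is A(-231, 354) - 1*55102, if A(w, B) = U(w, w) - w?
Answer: -55102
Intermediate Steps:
A(w, B) = 0 (A(w, B) = w - w = 0)
A(-231, 354) - 1*55102 = 0 - 1*55102 = 0 - 55102 = -55102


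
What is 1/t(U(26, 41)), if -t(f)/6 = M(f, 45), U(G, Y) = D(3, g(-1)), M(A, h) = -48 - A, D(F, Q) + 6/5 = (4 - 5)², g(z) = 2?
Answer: 5/1434 ≈ 0.0034867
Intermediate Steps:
D(F, Q) = -⅕ (D(F, Q) = -6/5 + (4 - 5)² = -6/5 + (-1)² = -6/5 + 1 = -⅕)
U(G, Y) = -⅕
t(f) = 288 + 6*f (t(f) = -6*(-48 - f) = 288 + 6*f)
1/t(U(26, 41)) = 1/(288 + 6*(-⅕)) = 1/(288 - 6/5) = 1/(1434/5) = 5/1434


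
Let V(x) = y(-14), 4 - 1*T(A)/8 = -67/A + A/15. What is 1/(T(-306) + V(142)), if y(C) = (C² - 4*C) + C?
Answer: 765/330058 ≈ 0.0023178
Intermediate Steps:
T(A) = 32 + 536/A - 8*A/15 (T(A) = 32 - 8*(-67/A + A/15) = 32 + (536/A - 8*A/15) = 32 + 536/A - 8*A/15)
y(C) = C² - 3*C
V(x) = 238 (V(x) = -14*(-3 - 14) = -14*(-17) = 238)
1/(T(-306) + V(142)) = 1/((32 + 536/(-306) - 8/15*(-306)) + 238) = 1/((32 + 536*(-1/306) + 816/5) + 238) = 1/((32 - 268/153 + 816/5) + 238) = 1/(147988/765 + 238) = 1/(330058/765) = 765/330058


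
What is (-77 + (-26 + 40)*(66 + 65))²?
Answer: 3087049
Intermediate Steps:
(-77 + (-26 + 40)*(66 + 65))² = (-77 + 14*131)² = (-77 + 1834)² = 1757² = 3087049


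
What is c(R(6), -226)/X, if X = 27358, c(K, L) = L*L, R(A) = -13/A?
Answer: 25538/13679 ≈ 1.8669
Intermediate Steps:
c(K, L) = L²
c(R(6), -226)/X = (-226)²/27358 = 51076*(1/27358) = 25538/13679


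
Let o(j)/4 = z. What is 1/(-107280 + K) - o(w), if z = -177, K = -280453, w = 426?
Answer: 274514963/387733 ≈ 708.00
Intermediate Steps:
o(j) = -708 (o(j) = 4*(-177) = -708)
1/(-107280 + K) - o(w) = 1/(-107280 - 280453) - 1*(-708) = 1/(-387733) + 708 = -1/387733 + 708 = 274514963/387733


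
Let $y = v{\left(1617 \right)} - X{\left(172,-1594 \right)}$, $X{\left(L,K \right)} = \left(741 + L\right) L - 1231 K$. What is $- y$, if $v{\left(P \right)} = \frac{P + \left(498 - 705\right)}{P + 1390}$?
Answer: $\frac{6372583340}{3007} \approx 2.1192 \cdot 10^{6}$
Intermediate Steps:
$v{\left(P \right)} = \frac{-207 + P}{1390 + P}$ ($v{\left(P \right)} = \frac{P - 207}{1390 + P} = \frac{-207 + P}{1390 + P}$)
$X{\left(L,K \right)} = - 1231 K + L \left(741 + L\right)$ ($X{\left(L,K \right)} = L \left(741 + L\right) - 1231 K = - 1231 K + L \left(741 + L\right)$)
$y = - \frac{6372583340}{3007}$ ($y = \frac{-207 + 1617}{1390 + 1617} - \left(172^{2} - -1962214 + 741 \cdot 172\right) = \frac{1}{3007} \cdot 1410 - \left(29584 + 1962214 + 127452\right) = \frac{1}{3007} \cdot 1410 - 2119250 = \frac{1410}{3007} - 2119250 = - \frac{6372583340}{3007} \approx -2.1192 \cdot 10^{6}$)
$- y = \left(-1\right) \left(- \frac{6372583340}{3007}\right) = \frac{6372583340}{3007}$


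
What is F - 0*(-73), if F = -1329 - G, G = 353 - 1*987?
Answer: -695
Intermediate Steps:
G = -634 (G = 353 - 987 = -634)
F = -695 (F = -1329 - 1*(-634) = -1329 + 634 = -695)
F - 0*(-73) = -695 - 0*(-73) = -695 - 1*0 = -695 + 0 = -695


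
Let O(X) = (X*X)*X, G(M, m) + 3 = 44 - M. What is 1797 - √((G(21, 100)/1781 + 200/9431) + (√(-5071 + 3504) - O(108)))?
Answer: 1797 - √(-355397676287742282532 + 282126141085321*I*√1567)/16796611 ≈ 1797.0 - 1122.4*I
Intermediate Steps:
G(M, m) = 41 - M (G(M, m) = -3 + (44 - M) = 41 - M)
O(X) = X³ (O(X) = X²*X = X³)
1797 - √((G(21, 100)/1781 + 200/9431) + (√(-5071 + 3504) - O(108))) = 1797 - √(((41 - 1*21)/1781 + 200/9431) + (√(-5071 + 3504) - 1*108³)) = 1797 - √(((41 - 21)*(1/1781) + 200*(1/9431)) + (√(-1567) - 1*1259712)) = 1797 - √((20*(1/1781) + 200/9431) + (I*√1567 - 1259712)) = 1797 - √((20/1781 + 200/9431) + (-1259712 + I*√1567)) = 1797 - √(544820/16796611 + (-1259712 + I*√1567)) = 1797 - √(-21158891891212/16796611 + I*√1567)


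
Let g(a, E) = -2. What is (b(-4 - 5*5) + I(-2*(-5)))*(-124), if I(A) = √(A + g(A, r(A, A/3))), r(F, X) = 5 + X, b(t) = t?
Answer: 3596 - 248*√2 ≈ 3245.3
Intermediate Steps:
I(A) = √(-2 + A) (I(A) = √(A - 2) = √(-2 + A))
(b(-4 - 5*5) + I(-2*(-5)))*(-124) = ((-4 - 5*5) + √(-2 - 2*(-5)))*(-124) = ((-4 - 25) + √(-2 + 10))*(-124) = (-29 + √8)*(-124) = (-29 + 2*√2)*(-124) = 3596 - 248*√2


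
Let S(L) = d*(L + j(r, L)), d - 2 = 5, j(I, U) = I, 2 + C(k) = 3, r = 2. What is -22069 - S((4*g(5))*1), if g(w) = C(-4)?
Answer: -22111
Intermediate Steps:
C(k) = 1 (C(k) = -2 + 3 = 1)
g(w) = 1
d = 7 (d = 2 + 5 = 7)
S(L) = 14 + 7*L (S(L) = 7*(L + 2) = 7*(2 + L) = 14 + 7*L)
-22069 - S((4*g(5))*1) = -22069 - (14 + 7*((4*1)*1)) = -22069 - (14 + 7*(4*1)) = -22069 - (14 + 7*4) = -22069 - (14 + 28) = -22069 - 1*42 = -22069 - 42 = -22111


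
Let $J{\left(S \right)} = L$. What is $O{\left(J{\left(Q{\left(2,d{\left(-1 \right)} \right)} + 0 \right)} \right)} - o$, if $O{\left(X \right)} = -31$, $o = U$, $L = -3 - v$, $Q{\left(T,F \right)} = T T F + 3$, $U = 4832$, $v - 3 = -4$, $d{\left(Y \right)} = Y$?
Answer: $-4863$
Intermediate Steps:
$v = -1$ ($v = 3 - 4 = -1$)
$Q{\left(T,F \right)} = 3 + F T^{2}$ ($Q{\left(T,F \right)} = T^{2} F + 3 = F T^{2} + 3 = 3 + F T^{2}$)
$L = -2$ ($L = -3 - -1 = -3 + 1 = -2$)
$J{\left(S \right)} = -2$
$o = 4832$
$O{\left(J{\left(Q{\left(2,d{\left(-1 \right)} \right)} + 0 \right)} \right)} - o = -31 - 4832 = -4863$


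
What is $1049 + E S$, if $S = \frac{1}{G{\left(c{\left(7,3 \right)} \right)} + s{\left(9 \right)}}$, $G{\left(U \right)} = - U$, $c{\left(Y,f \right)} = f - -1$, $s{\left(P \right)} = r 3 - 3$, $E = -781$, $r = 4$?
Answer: $\frac{4464}{5} \approx 892.8$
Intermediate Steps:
$s{\left(P \right)} = 9$ ($s{\left(P \right)} = 4 \cdot 3 - 3 = 12 - 3 = 9$)
$c{\left(Y,f \right)} = 1 + f$ ($c{\left(Y,f \right)} = f + 1 = 1 + f$)
$S = \frac{1}{5}$ ($S = \frac{1}{- (1 + 3) + 9} = \frac{1}{\left(-1\right) 4 + 9} = \frac{1}{-4 + 9} = \frac{1}{5} \approx 0.2$)
$1049 + E S = 1049 - \frac{781}{5} = \frac{4464}{5}$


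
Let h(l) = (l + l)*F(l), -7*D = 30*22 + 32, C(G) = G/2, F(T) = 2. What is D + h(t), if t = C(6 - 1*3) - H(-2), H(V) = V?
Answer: -594/7 ≈ -84.857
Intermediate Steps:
C(G) = G/2 (C(G) = G*(½) = G/2)
D = -692/7 (D = -(30*22 + 32)/7 = -(660 + 32)/7 = -⅐*692 = -692/7 ≈ -98.857)
t = 7/2 (t = (6 - 1*3)/2 - 1*(-2) = (6 - 3)/2 + 2 = (½)*3 + 2 = 3/2 + 2 = 7/2 ≈ 3.5000)
h(l) = 4*l (h(l) = (l + l)*2 = (2*l)*2 = 4*l)
D + h(t) = -692/7 + 4*(7/2) = -692/7 + 14 = -594/7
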